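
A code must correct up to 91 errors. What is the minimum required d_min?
Correcting t errors requires d_min ≥ 2t + 1 = 2·91 + 1 = 183.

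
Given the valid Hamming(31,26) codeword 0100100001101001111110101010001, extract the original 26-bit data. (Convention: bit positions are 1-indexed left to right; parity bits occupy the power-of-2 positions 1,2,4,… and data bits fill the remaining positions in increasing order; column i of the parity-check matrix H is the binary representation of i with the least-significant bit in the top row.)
Parity bits occupy power-of-2 positions; data bits are at positions {3,5,6,7,9,10,11,12,13,14,15,17,18,19,20,21,22,23,24,25,26,27,28,29,30,31} (1-indexed).
Extract: c[3]=0 c[5]=1 c[6]=0 c[7]=0 c[9]=0 c[10]=1 c[11]=1 c[12]=0 c[13]=1 c[14]=0 c[15]=0 c[17]=1 c[18]=1 c[19]=1 c[20]=1 c[21]=1 c[22]=0 c[23]=1 c[24]=0 c[25]=1 c[26]=0 c[27]=1 c[28]=0 c[29]=0 c[30]=0 c[31]=1
Data = 01000110100111110101010001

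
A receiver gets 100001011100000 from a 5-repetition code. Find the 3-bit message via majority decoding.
Split into 5-bit blocks and majority-vote each:
  block 1 = 10000: 1 ones, 4 zeros → 0
  block 2 = 10111: 4 ones, 1 zeros → 1
  block 3 = 00000: 0 ones, 5 zeros → 0
Decoded = 010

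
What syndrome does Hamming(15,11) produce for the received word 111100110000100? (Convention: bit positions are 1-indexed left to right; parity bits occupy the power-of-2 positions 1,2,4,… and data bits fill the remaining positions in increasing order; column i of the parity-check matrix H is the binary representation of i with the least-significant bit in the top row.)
Syndrome s = H · r^T (mod 2), r = 111100110000100:
  s[0] = (101010101010101)·(111100110000100) mod 2 = 1+0+1+0+0+0+1+0+0+0+0+0+1+0+0 mod 2 = 0
  s[1] = (011001100110011)·(111100110000100) mod 2 = 0+1+1+0+0+0+1+0+0+0+0+0+0+0+0 mod 2 = 1
  s[2] = (000111100001111)·(111100110000100) mod 2 = 0+0+0+1+0+0+1+0+0+0+0+0+1+0+0 mod 2 = 1
  s[3] = (000000011111111)·(111100110000100) mod 2 = 0+0+0+0+0+0+0+1+0+0+0+0+1+0+0 mod 2 = 0
Syndrome = 0110
Non-zero syndrome: error at position 6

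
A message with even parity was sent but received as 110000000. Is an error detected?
Sum of received bits: 1+1+0+0+0+0+0+0+0 = 2; 2 mod 2 = 0. Result is 0 → no error detected.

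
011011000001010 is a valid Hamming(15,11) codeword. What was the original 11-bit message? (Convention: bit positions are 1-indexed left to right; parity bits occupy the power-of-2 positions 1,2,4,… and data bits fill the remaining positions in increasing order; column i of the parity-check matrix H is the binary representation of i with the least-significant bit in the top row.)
Parity bits occupy power-of-2 positions; data bits are at positions {3,5,6,7,9,10,11,12,13,14,15} (1-indexed).
Extract: c[3]=1 c[5]=1 c[6]=1 c[7]=0 c[9]=0 c[10]=0 c[11]=0 c[12]=1 c[13]=0 c[14]=1 c[15]=0
Data = 11100001010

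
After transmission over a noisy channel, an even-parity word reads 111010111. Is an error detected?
Sum of received bits: 1+1+1+0+1+0+1+1+1 = 7; 7 mod 2 = 1. Result is 1 ≠ 0 → error detected.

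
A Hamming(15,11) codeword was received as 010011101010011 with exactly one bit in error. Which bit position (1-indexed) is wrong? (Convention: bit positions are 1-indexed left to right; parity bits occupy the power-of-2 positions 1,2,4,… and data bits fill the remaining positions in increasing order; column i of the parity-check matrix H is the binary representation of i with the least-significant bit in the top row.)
Syndrome s = H · r^T (mod 2), r = 010011101010011:
  s[0] = (101010101010101)·(010011101010011) mod 2 = 0+0+0+0+1+0+1+0+1+0+1+0+0+0+1 mod 2 = 1
  s[1] = (011001100110011)·(010011101010011) mod 2 = 0+1+0+0+0+1+1+0+0+0+1+0+0+1+1 mod 2 = 0
  s[2] = (000111100001111)·(010011101010011) mod 2 = 0+0+0+0+1+1+1+0+0+0+0+0+0+1+1 mod 2 = 1
  s[3] = (000000011111111)·(010011101010011) mod 2 = 0+0+0+0+0+0+0+0+1+0+1+0+0+1+1 mod 2 = 0
Syndrome = 1010
Column i of H is the binary representation of i, so the syndrome is the binary index of the flipped bit.
Read s = 1010 with s[0] as LSB: 1·2^0 + 0·2^1 + 1·2^2 + 0·2^3 = 5.
Error is at bit position 5.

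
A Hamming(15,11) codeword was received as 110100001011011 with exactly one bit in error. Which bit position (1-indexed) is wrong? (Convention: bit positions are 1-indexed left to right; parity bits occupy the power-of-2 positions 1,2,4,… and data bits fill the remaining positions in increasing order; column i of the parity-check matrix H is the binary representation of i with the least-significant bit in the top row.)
Syndrome s = H · r^T (mod 2), r = 110100001011011:
  s[0] = (101010101010101)·(110100001011011) mod 2 = 1+0+0+0+0+0+0+0+1+0+1+0+0+0+1 mod 2 = 0
  s[1] = (011001100110011)·(110100001011011) mod 2 = 0+1+0+0+0+0+0+0+0+0+1+0+0+1+1 mod 2 = 0
  s[2] = (000111100001111)·(110100001011011) mod 2 = 0+0+0+1+0+0+0+0+0+0+0+1+0+1+1 mod 2 = 0
  s[3] = (000000011111111)·(110100001011011) mod 2 = 0+0+0+0+0+0+0+0+1+0+1+1+0+1+1 mod 2 = 1
Syndrome = 0001
Column i of H is the binary representation of i, so the syndrome is the binary index of the flipped bit.
Read s = 0001 with s[0] as LSB: 0·2^0 + 0·2^1 + 0·2^2 + 1·2^3 = 8.
Error is at bit position 8.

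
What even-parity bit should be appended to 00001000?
Sum of data bits: 0+0+0+0+1+0+0+0 = 1.
1 mod 2 = 1, so parity bit = 1.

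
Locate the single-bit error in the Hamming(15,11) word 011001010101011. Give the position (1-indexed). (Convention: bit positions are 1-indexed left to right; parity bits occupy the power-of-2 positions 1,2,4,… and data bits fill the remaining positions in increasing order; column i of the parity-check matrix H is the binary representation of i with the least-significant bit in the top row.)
Syndrome s = H · r^T (mod 2), r = 011001010101011:
  s[0] = (101010101010101)·(011001010101011) mod 2 = 0+0+1+0+0+0+0+0+0+0+0+0+0+0+1 mod 2 = 0
  s[1] = (011001100110011)·(011001010101011) mod 2 = 0+1+1+0+0+1+0+0+0+1+0+0+0+1+1 mod 2 = 0
  s[2] = (000111100001111)·(011001010101011) mod 2 = 0+0+0+0+0+1+0+0+0+0+0+1+0+1+1 mod 2 = 0
  s[3] = (000000011111111)·(011001010101011) mod 2 = 0+0+0+0+0+0+0+1+0+1+0+1+0+1+1 mod 2 = 1
Syndrome = 0001
Column i of H is the binary representation of i, so the syndrome is the binary index of the flipped bit.
Read s = 0001 with s[0] as LSB: 0·2^0 + 0·2^1 + 0·2^2 + 1·2^3 = 8.
Error is at bit position 8.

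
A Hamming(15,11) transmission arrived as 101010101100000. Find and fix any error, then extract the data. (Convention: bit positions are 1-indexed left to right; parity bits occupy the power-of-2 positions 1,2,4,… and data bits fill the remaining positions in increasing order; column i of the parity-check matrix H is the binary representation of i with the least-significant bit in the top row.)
Syndrome s = H · r^T (mod 2), r = 101010101100000:
  s[0] = (101010101010101)·(101010101100000) mod 2 = 1+0+1+0+1+0+1+0+1+0+0+0+0+0+0 mod 2 = 1
  s[1] = (011001100110011)·(101010101100000) mod 2 = 0+0+1+0+0+0+1+0+0+1+0+0+0+0+0 mod 2 = 1
  s[2] = (000111100001111)·(101010101100000) mod 2 = 0+0+0+0+1+0+1+0+0+0+0+0+0+0+0 mod 2 = 0
  s[3] = (000000011111111)·(101010101100000) mod 2 = 0+0+0+0+0+0+0+0+1+1+0+0+0+0+0 mod 2 = 0
Syndrome = 1100
Column 3 of H equals this syndrome → error at bit 3 (1-indexed).
Flip bit 3: 101010101100000 → 100010101100000
Extract data bits at positions {3,5,6,7,9,10,11,12,13,14,15}: 01011100000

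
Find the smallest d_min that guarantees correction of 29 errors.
Correcting t errors requires d_min ≥ 2t + 1 = 2·29 + 1 = 59.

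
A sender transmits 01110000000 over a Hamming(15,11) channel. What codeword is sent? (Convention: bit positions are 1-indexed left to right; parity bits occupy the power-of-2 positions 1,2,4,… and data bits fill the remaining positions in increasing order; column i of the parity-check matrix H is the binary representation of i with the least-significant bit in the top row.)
Codeword c = d · G (mod 2), d = 01110000000:
  c[0] = d·G[:,0] = (01110000000)·(11011010101) mod 2 = 0+1+0+1+0+0+0+0+0+0+0 mod 2 = 0
  c[1] = d·G[:,1] = (01110000000)·(10110110011) mod 2 = 0+0+1+1+0+0+0+0+0+0+0 mod 2 = 0
  c[2] = d·G[:,2] = (01110000000)·(10000000000) mod 2 = 0+0+0+0+0+0+0+0+0+0+0 mod 2 = 0
  c[3] = d·G[:,3] = (01110000000)·(01110001111) mod 2 = 0+1+1+1+0+0+0+0+0+0+0 mod 2 = 1
  c[4] = d·G[:,4] = (01110000000)·(01000000000) mod 2 = 0+1+0+0+0+0+0+0+0+0+0 mod 2 = 1
  c[5] = d·G[:,5] = (01110000000)·(00100000000) mod 2 = 0+0+1+0+0+0+0+0+0+0+0 mod 2 = 1
  c[6] = d·G[:,6] = (01110000000)·(00010000000) mod 2 = 0+0+0+1+0+0+0+0+0+0+0 mod 2 = 1
  c[7] = d·G[:,7] = (01110000000)·(00001111111) mod 2 = 0+0+0+0+0+0+0+0+0+0+0 mod 2 = 0
  c[8] = d·G[:,8] = (01110000000)·(00001000000) mod 2 = 0+0+0+0+0+0+0+0+0+0+0 mod 2 = 0
  c[9] = d·G[:,9] = (01110000000)·(00000100000) mod 2 = 0+0+0+0+0+0+0+0+0+0+0 mod 2 = 0
  c[10] = d·G[:,10] = (01110000000)·(00000010000) mod 2 = 0+0+0+0+0+0+0+0+0+0+0 mod 2 = 0
  c[11] = d·G[:,11] = (01110000000)·(00000001000) mod 2 = 0+0+0+0+0+0+0+0+0+0+0 mod 2 = 0
  c[12] = d·G[:,12] = (01110000000)·(00000000100) mod 2 = 0+0+0+0+0+0+0+0+0+0+0 mod 2 = 0
  c[13] = d·G[:,13] = (01110000000)·(00000000010) mod 2 = 0+0+0+0+0+0+0+0+0+0+0 mod 2 = 0
  c[14] = d·G[:,14] = (01110000000)·(00000000001) mod 2 = 0+0+0+0+0+0+0+0+0+0+0 mod 2 = 0
Codeword = 000111100000000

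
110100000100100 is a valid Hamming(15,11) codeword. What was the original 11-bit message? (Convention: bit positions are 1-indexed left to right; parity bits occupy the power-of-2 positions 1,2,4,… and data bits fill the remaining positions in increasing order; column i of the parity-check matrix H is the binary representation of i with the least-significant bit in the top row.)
Parity bits occupy power-of-2 positions; data bits are at positions {3,5,6,7,9,10,11,12,13,14,15} (1-indexed).
Extract: c[3]=0 c[5]=0 c[6]=0 c[7]=0 c[9]=0 c[10]=1 c[11]=0 c[12]=0 c[13]=1 c[14]=0 c[15]=0
Data = 00000100100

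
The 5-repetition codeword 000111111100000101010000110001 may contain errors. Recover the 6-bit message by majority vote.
Split into 5-bit blocks and majority-vote each:
  block 1 = 00011: 2 ones, 3 zeros → 0
  block 2 = 11111: 5 ones, 0 zeros → 1
  block 3 = 00000: 0 ones, 5 zeros → 0
  block 4 = 10101: 3 ones, 2 zeros → 1
  block 5 = 00001: 1 ones, 4 zeros → 0
  block 6 = 10001: 2 ones, 3 zeros → 0
Decoded = 010100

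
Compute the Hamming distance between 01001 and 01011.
XOR = 00010, count of 1s = 1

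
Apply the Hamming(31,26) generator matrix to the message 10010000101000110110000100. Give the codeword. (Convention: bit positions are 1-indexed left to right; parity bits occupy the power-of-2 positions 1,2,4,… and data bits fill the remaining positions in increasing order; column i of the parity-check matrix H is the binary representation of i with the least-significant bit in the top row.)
Codeword c = d · G (mod 2), d = 10010000101000110110000100:
  c[0] = d·G[:,0] = (10010000101000110110000100)·(11011010101101010101010101) mod 2 = 1+0+0+1+0+0+0+0+1+0+1+0+0+0+0+1+0+1+0+0+0+0+0+1+0+0 mod 2 = 1
  c[1] = d·G[:,1] = (10010000101000110110000100)·(10110110011011001100110011) mod 2 = 1+0+0+1+0+0+0+0+0+0+1+0+0+0+0+0+0+1+0+0+0+0+0+0+0+0 mod 2 = 0
  c[2] = d·G[:,2] = (10010000101000110110000100)·(10000000000000000000000000) mod 2 = 1+0+0+0+0+0+0+0+0+0+0+0+0+0+0+0+0+0+0+0+0+0+0+0+0+0 mod 2 = 1
  c[3] = d·G[:,3] = (10010000101000110110000100)·(01110001111000111100001111) mod 2 = 0+0+0+1+0+0+0+0+1+0+1+0+0+0+1+1+0+1+0+0+0+0+0+1+0+0 mod 2 = 1
  c[4] = d·G[:,4] = (10010000101000110110000100)·(01000000000000000000000000) mod 2 = 0+0+0+0+0+0+0+0+0+0+0+0+0+0+0+0+0+0+0+0+0+0+0+0+0+0 mod 2 = 0
  c[5] = d·G[:,5] = (10010000101000110110000100)·(00100000000000000000000000) mod 2 = 0+0+0+0+0+0+0+0+0+0+0+0+0+0+0+0+0+0+0+0+0+0+0+0+0+0 mod 2 = 0
  c[6] = d·G[:,6] = (10010000101000110110000100)·(00010000000000000000000000) mod 2 = 0+0+0+1+0+0+0+0+0+0+0+0+0+0+0+0+0+0+0+0+0+0+0+0+0+0 mod 2 = 1
  c[7] = d·G[:,7] = (10010000101000110110000100)·(00001111111000000011111111) mod 2 = 0+0+0+0+0+0+0+0+1+0+1+0+0+0+0+0+0+0+1+0+0+0+0+1+0+0 mod 2 = 0
  c[8] = d·G[:,8] = (10010000101000110110000100)·(00001000000000000000000000) mod 2 = 0+0+0+0+0+0+0+0+0+0+0+0+0+0+0+0+0+0+0+0+0+0+0+0+0+0 mod 2 = 0
  c[9] = d·G[:,9] = (10010000101000110110000100)·(00000100000000000000000000) mod 2 = 0+0+0+0+0+0+0+0+0+0+0+0+0+0+0+0+0+0+0+0+0+0+0+0+0+0 mod 2 = 0
  c[10] = d·G[:,10] = (10010000101000110110000100)·(00000010000000000000000000) mod 2 = 0+0+0+0+0+0+0+0+0+0+0+0+0+0+0+0+0+0+0+0+0+0+0+0+0+0 mod 2 = 0
  c[11] = d·G[:,11] = (10010000101000110110000100)·(00000001000000000000000000) mod 2 = 0+0+0+0+0+0+0+0+0+0+0+0+0+0+0+0+0+0+0+0+0+0+0+0+0+0 mod 2 = 0
  c[12] = d·G[:,12] = (10010000101000110110000100)·(00000000100000000000000000) mod 2 = 0+0+0+0+0+0+0+0+1+0+0+0+0+0+0+0+0+0+0+0+0+0+0+0+0+0 mod 2 = 1
  c[13] = d·G[:,13] = (10010000101000110110000100)·(00000000010000000000000000) mod 2 = 0+0+0+0+0+0+0+0+0+0+0+0+0+0+0+0+0+0+0+0+0+0+0+0+0+0 mod 2 = 0
  c[14] = d·G[:,14] = (10010000101000110110000100)·(00000000001000000000000000) mod 2 = 0+0+0+0+0+0+0+0+0+0+1+0+0+0+0+0+0+0+0+0+0+0+0+0+0+0 mod 2 = 1
  c[15] = d·G[:,15] = (10010000101000110110000100)·(00000000000111111111111111) mod 2 = 0+0+0+0+0+0+0+0+0+0+0+0+0+0+1+1+0+1+1+0+0+0+0+1+0+0 mod 2 = 1
  c[16] = d·G[:,16] = (10010000101000110110000100)·(00000000000100000000000000) mod 2 = 0+0+0+0+0+0+0+0+0+0+0+0+0+0+0+0+0+0+0+0+0+0+0+0+0+0 mod 2 = 0
  c[17] = d·G[:,17] = (10010000101000110110000100)·(00000000000010000000000000) mod 2 = 0+0+0+0+0+0+0+0+0+0+0+0+0+0+0+0+0+0+0+0+0+0+0+0+0+0 mod 2 = 0
  c[18] = d·G[:,18] = (10010000101000110110000100)·(00000000000001000000000000) mod 2 = 0+0+0+0+0+0+0+0+0+0+0+0+0+0+0+0+0+0+0+0+0+0+0+0+0+0 mod 2 = 0
  c[19] = d·G[:,19] = (10010000101000110110000100)·(00000000000000100000000000) mod 2 = 0+0+0+0+0+0+0+0+0+0+0+0+0+0+1+0+0+0+0+0+0+0+0+0+0+0 mod 2 = 1
  c[20] = d·G[:,20] = (10010000101000110110000100)·(00000000000000010000000000) mod 2 = 0+0+0+0+0+0+0+0+0+0+0+0+0+0+0+1+0+0+0+0+0+0+0+0+0+0 mod 2 = 1
  c[21] = d·G[:,21] = (10010000101000110110000100)·(00000000000000001000000000) mod 2 = 0+0+0+0+0+0+0+0+0+0+0+0+0+0+0+0+0+0+0+0+0+0+0+0+0+0 mod 2 = 0
  c[22] = d·G[:,22] = (10010000101000110110000100)·(00000000000000000100000000) mod 2 = 0+0+0+0+0+0+0+0+0+0+0+0+0+0+0+0+0+1+0+0+0+0+0+0+0+0 mod 2 = 1
  c[23] = d·G[:,23] = (10010000101000110110000100)·(00000000000000000010000000) mod 2 = 0+0+0+0+0+0+0+0+0+0+0+0+0+0+0+0+0+0+1+0+0+0+0+0+0+0 mod 2 = 1
  c[24] = d·G[:,24] = (10010000101000110110000100)·(00000000000000000001000000) mod 2 = 0+0+0+0+0+0+0+0+0+0+0+0+0+0+0+0+0+0+0+0+0+0+0+0+0+0 mod 2 = 0
  c[25] = d·G[:,25] = (10010000101000110110000100)·(00000000000000000000100000) mod 2 = 0+0+0+0+0+0+0+0+0+0+0+0+0+0+0+0+0+0+0+0+0+0+0+0+0+0 mod 2 = 0
  c[26] = d·G[:,26] = (10010000101000110110000100)·(00000000000000000000010000) mod 2 = 0+0+0+0+0+0+0+0+0+0+0+0+0+0+0+0+0+0+0+0+0+0+0+0+0+0 mod 2 = 0
  c[27] = d·G[:,27] = (10010000101000110110000100)·(00000000000000000000001000) mod 2 = 0+0+0+0+0+0+0+0+0+0+0+0+0+0+0+0+0+0+0+0+0+0+0+0+0+0 mod 2 = 0
  c[28] = d·G[:,28] = (10010000101000110110000100)·(00000000000000000000000100) mod 2 = 0+0+0+0+0+0+0+0+0+0+0+0+0+0+0+0+0+0+0+0+0+0+0+1+0+0 mod 2 = 1
  c[29] = d·G[:,29] = (10010000101000110110000100)·(00000000000000000000000010) mod 2 = 0+0+0+0+0+0+0+0+0+0+0+0+0+0+0+0+0+0+0+0+0+0+0+0+0+0 mod 2 = 0
  c[30] = d·G[:,30] = (10010000101000110110000100)·(00000000000000000000000001) mod 2 = 0+0+0+0+0+0+0+0+0+0+0+0+0+0+0+0+0+0+0+0+0+0+0+0+0+0 mod 2 = 0
Codeword = 1011001000001011000110110000100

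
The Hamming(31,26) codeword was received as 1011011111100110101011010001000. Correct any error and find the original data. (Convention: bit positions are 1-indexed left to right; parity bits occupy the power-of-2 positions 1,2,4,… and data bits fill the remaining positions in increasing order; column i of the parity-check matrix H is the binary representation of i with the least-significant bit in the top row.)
Syndrome s = H · r^T (mod 2), r = 1011011111100110101011010001000:
  s[0] = (1010101010101010101010101010101)·(1011011111100110101011010001000) mod 2 = 1+0+1+0+0+0+1+0+1+0+1+0+0+0+1+0+1+0+1+0+1+0+0+0+0+0+0+0+0+0+0 mod 2 = 1
  s[1] = (0110011001100110011001100110011)·(1011011111100110101011010001000) mod 2 = 0+0+1+0+0+1+1+0+0+1+1+0+0+1+1+0+0+0+1+0+0+1+0+0+0+0+0+0+0+0+0 mod 2 = 1
  s[2] = (0001111000011110000111100001111)·(1011011111100110101011010001000) mod 2 = 0+0+0+1+0+1+1+0+0+0+0+0+0+1+1+0+0+0+0+0+1+1+0+0+0+0+0+1+0+0+0 mod 2 = 0
  s[3] = (0000000111111110000000011111111)·(1011011111100110101011010001000) mod 2 = 0+0+0+0+0+0+0+1+1+1+1+0+0+1+1+0+0+0+0+0+0+0+0+1+0+0+0+1+0+0+0 mod 2 = 0
  s[4] = (0000000000000001111111111111111)·(1011011111100110101011010001000) mod 2 = 0+0+0+0+0+0+0+0+0+0+0+0+0+0+0+0+1+0+1+0+1+1+0+1+0+0+0+1+0+0+0 mod 2 = 0
Syndrome = 11000
Column 3 of H equals this syndrome → error at bit 3 (1-indexed).
Flip bit 3: 1011011111100110101011010001000 → 1001011111100110101011010001000
Extract data bits at positions {3,5,6,7,9,10,11,12,13,14,15,17,18,19,20,21,22,23,24,25,26,27,28,29,30,31}: 00111110011101011010001000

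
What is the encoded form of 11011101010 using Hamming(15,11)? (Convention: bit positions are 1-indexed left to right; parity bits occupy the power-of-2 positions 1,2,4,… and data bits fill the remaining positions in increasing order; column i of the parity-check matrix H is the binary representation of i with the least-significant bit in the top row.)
Codeword c = d · G (mod 2), d = 11011101010:
  c[0] = d·G[:,0] = (11011101010)·(11011010101) mod 2 = 1+1+0+1+1+0+0+0+0+0+0 mod 2 = 0
  c[1] = d·G[:,1] = (11011101010)·(10110110011) mod 2 = 1+0+0+1+0+1+0+0+0+1+0 mod 2 = 0
  c[2] = d·G[:,2] = (11011101010)·(10000000000) mod 2 = 1+0+0+0+0+0+0+0+0+0+0 mod 2 = 1
  c[3] = d·G[:,3] = (11011101010)·(01110001111) mod 2 = 0+1+0+1+0+0+0+1+0+1+0 mod 2 = 0
  c[4] = d·G[:,4] = (11011101010)·(01000000000) mod 2 = 0+1+0+0+0+0+0+0+0+0+0 mod 2 = 1
  c[5] = d·G[:,5] = (11011101010)·(00100000000) mod 2 = 0+0+0+0+0+0+0+0+0+0+0 mod 2 = 0
  c[6] = d·G[:,6] = (11011101010)·(00010000000) mod 2 = 0+0+0+1+0+0+0+0+0+0+0 mod 2 = 1
  c[7] = d·G[:,7] = (11011101010)·(00001111111) mod 2 = 0+0+0+0+1+1+0+1+0+1+0 mod 2 = 0
  c[8] = d·G[:,8] = (11011101010)·(00001000000) mod 2 = 0+0+0+0+1+0+0+0+0+0+0 mod 2 = 1
  c[9] = d·G[:,9] = (11011101010)·(00000100000) mod 2 = 0+0+0+0+0+1+0+0+0+0+0 mod 2 = 1
  c[10] = d·G[:,10] = (11011101010)·(00000010000) mod 2 = 0+0+0+0+0+0+0+0+0+0+0 mod 2 = 0
  c[11] = d·G[:,11] = (11011101010)·(00000001000) mod 2 = 0+0+0+0+0+0+0+1+0+0+0 mod 2 = 1
  c[12] = d·G[:,12] = (11011101010)·(00000000100) mod 2 = 0+0+0+0+0+0+0+0+0+0+0 mod 2 = 0
  c[13] = d·G[:,13] = (11011101010)·(00000000010) mod 2 = 0+0+0+0+0+0+0+0+0+1+0 mod 2 = 1
  c[14] = d·G[:,14] = (11011101010)·(00000000001) mod 2 = 0+0+0+0+0+0+0+0+0+0+0 mod 2 = 0
Codeword = 001010101101010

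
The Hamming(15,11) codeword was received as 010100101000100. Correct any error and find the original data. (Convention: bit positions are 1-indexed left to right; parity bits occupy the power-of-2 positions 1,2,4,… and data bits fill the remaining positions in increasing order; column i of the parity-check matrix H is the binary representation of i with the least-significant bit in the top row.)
Syndrome s = H · r^T (mod 2), r = 010100101000100:
  s[0] = (101010101010101)·(010100101000100) mod 2 = 0+0+0+0+0+0+1+0+1+0+0+0+1+0+0 mod 2 = 1
  s[1] = (011001100110011)·(010100101000100) mod 2 = 0+1+0+0+0+0+1+0+0+0+0+0+0+0+0 mod 2 = 0
  s[2] = (000111100001111)·(010100101000100) mod 2 = 0+0+0+1+0+0+1+0+0+0+0+0+1+0+0 mod 2 = 1
  s[3] = (000000011111111)·(010100101000100) mod 2 = 0+0+0+0+0+0+0+0+1+0+0+0+1+0+0 mod 2 = 0
Syndrome = 1010
Column 5 of H equals this syndrome → error at bit 5 (1-indexed).
Flip bit 5: 010100101000100 → 010110101000100
Extract data bits at positions {3,5,6,7,9,10,11,12,13,14,15}: 01011000100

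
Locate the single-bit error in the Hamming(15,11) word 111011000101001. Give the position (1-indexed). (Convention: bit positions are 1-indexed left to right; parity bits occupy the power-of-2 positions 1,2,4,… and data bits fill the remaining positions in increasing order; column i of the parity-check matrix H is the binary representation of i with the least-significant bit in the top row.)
Syndrome s = H · r^T (mod 2), r = 111011000101001:
  s[0] = (101010101010101)·(111011000101001) mod 2 = 1+0+1+0+1+0+0+0+0+0+0+0+0+0+1 mod 2 = 0
  s[1] = (011001100110011)·(111011000101001) mod 2 = 0+1+1+0+0+1+0+0+0+1+0+0+0+0+1 mod 2 = 1
  s[2] = (000111100001111)·(111011000101001) mod 2 = 0+0+0+0+1+1+0+0+0+0+0+1+0+0+1 mod 2 = 0
  s[3] = (000000011111111)·(111011000101001) mod 2 = 0+0+0+0+0+0+0+0+0+1+0+1+0+0+1 mod 2 = 1
Syndrome = 0101
Column i of H is the binary representation of i, so the syndrome is the binary index of the flipped bit.
Read s = 0101 with s[0] as LSB: 0·2^0 + 1·2^1 + 0·2^2 + 1·2^3 = 10.
Error is at bit position 10.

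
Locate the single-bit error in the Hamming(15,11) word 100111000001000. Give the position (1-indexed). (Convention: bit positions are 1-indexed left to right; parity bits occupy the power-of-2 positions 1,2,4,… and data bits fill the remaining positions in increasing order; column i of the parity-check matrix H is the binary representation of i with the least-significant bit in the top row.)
Syndrome s = H · r^T (mod 2), r = 100111000001000:
  s[0] = (101010101010101)·(100111000001000) mod 2 = 1+0+0+0+1+0+0+0+0+0+0+0+0+0+0 mod 2 = 0
  s[1] = (011001100110011)·(100111000001000) mod 2 = 0+0+0+0+0+1+0+0+0+0+0+0+0+0+0 mod 2 = 1
  s[2] = (000111100001111)·(100111000001000) mod 2 = 0+0+0+1+1+1+0+0+0+0+0+1+0+0+0 mod 2 = 0
  s[3] = (000000011111111)·(100111000001000) mod 2 = 0+0+0+0+0+0+0+0+0+0+0+1+0+0+0 mod 2 = 1
Syndrome = 0101
Column i of H is the binary representation of i, so the syndrome is the binary index of the flipped bit.
Read s = 0101 with s[0] as LSB: 0·2^0 + 1·2^1 + 0·2^2 + 1·2^3 = 10.
Error is at bit position 10.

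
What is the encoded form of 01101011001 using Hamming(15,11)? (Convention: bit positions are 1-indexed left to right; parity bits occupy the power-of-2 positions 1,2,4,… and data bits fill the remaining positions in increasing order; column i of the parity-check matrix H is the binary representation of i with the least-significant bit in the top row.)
Codeword c = d · G (mod 2), d = 01101011001:
  c[0] = d·G[:,0] = (01101011001)·(11011010101) mod 2 = 0+1+0+0+1+0+1+0+0+0+1 mod 2 = 0
  c[1] = d·G[:,1] = (01101011001)·(10110110011) mod 2 = 0+0+1+0+0+0+1+0+0+0+1 mod 2 = 1
  c[2] = d·G[:,2] = (01101011001)·(10000000000) mod 2 = 0+0+0+0+0+0+0+0+0+0+0 mod 2 = 0
  c[3] = d·G[:,3] = (01101011001)·(01110001111) mod 2 = 0+1+1+0+0+0+0+1+0+0+1 mod 2 = 0
  c[4] = d·G[:,4] = (01101011001)·(01000000000) mod 2 = 0+1+0+0+0+0+0+0+0+0+0 mod 2 = 1
  c[5] = d·G[:,5] = (01101011001)·(00100000000) mod 2 = 0+0+1+0+0+0+0+0+0+0+0 mod 2 = 1
  c[6] = d·G[:,6] = (01101011001)·(00010000000) mod 2 = 0+0+0+0+0+0+0+0+0+0+0 mod 2 = 0
  c[7] = d·G[:,7] = (01101011001)·(00001111111) mod 2 = 0+0+0+0+1+0+1+1+0+0+1 mod 2 = 0
  c[8] = d·G[:,8] = (01101011001)·(00001000000) mod 2 = 0+0+0+0+1+0+0+0+0+0+0 mod 2 = 1
  c[9] = d·G[:,9] = (01101011001)·(00000100000) mod 2 = 0+0+0+0+0+0+0+0+0+0+0 mod 2 = 0
  c[10] = d·G[:,10] = (01101011001)·(00000010000) mod 2 = 0+0+0+0+0+0+1+0+0+0+0 mod 2 = 1
  c[11] = d·G[:,11] = (01101011001)·(00000001000) mod 2 = 0+0+0+0+0+0+0+1+0+0+0 mod 2 = 1
  c[12] = d·G[:,12] = (01101011001)·(00000000100) mod 2 = 0+0+0+0+0+0+0+0+0+0+0 mod 2 = 0
  c[13] = d·G[:,13] = (01101011001)·(00000000010) mod 2 = 0+0+0+0+0+0+0+0+0+0+0 mod 2 = 0
  c[14] = d·G[:,14] = (01101011001)·(00000000001) mod 2 = 0+0+0+0+0+0+0+0+0+0+1 mod 2 = 1
Codeword = 010011001011001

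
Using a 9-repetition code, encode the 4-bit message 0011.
Repeat each bit 9× and concatenate:
0→000000000  0→000000000  1→111111111  1→111111111
Codeword = 000000000000000000111111111111111111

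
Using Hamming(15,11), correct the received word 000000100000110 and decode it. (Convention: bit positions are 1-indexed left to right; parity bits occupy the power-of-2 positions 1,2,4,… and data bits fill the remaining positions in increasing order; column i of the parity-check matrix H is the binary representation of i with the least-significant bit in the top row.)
Syndrome s = H · r^T (mod 2), r = 000000100000110:
  s[0] = (101010101010101)·(000000100000110) mod 2 = 0+0+0+0+0+0+1+0+0+0+0+0+1+0+0 mod 2 = 0
  s[1] = (011001100110011)·(000000100000110) mod 2 = 0+0+0+0+0+0+1+0+0+0+0+0+0+1+0 mod 2 = 0
  s[2] = (000111100001111)·(000000100000110) mod 2 = 0+0+0+0+0+0+1+0+0+0+0+0+1+1+0 mod 2 = 1
  s[3] = (000000011111111)·(000000100000110) mod 2 = 0+0+0+0+0+0+0+0+0+0+0+0+1+1+0 mod 2 = 0
Syndrome = 0010
Column 4 of H equals this syndrome → error at bit 4 (1-indexed).
Flip bit 4: 000000100000110 → 000100100000110
Extract data bits at positions {3,5,6,7,9,10,11,12,13,14,15}: 00010000110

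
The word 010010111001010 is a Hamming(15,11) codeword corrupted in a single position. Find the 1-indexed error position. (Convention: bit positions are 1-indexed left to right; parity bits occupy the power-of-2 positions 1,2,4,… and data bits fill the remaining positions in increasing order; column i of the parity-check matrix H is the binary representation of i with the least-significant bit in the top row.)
Syndrome s = H · r^T (mod 2), r = 010010111001010:
  s[0] = (101010101010101)·(010010111001010) mod 2 = 0+0+0+0+1+0+1+0+1+0+0+0+0+0+0 mod 2 = 1
  s[1] = (011001100110011)·(010010111001010) mod 2 = 0+1+0+0+0+0+1+0+0+0+0+0+0+1+0 mod 2 = 1
  s[2] = (000111100001111)·(010010111001010) mod 2 = 0+0+0+0+1+0+1+0+0+0+0+1+0+1+0 mod 2 = 0
  s[3] = (000000011111111)·(010010111001010) mod 2 = 0+0+0+0+0+0+0+1+1+0+0+1+0+1+0 mod 2 = 0
Syndrome = 1100
Column i of H is the binary representation of i, so the syndrome is the binary index of the flipped bit.
Read s = 1100 with s[0] as LSB: 1·2^0 + 1·2^1 + 0·2^2 + 0·2^3 = 3.
Error is at bit position 3.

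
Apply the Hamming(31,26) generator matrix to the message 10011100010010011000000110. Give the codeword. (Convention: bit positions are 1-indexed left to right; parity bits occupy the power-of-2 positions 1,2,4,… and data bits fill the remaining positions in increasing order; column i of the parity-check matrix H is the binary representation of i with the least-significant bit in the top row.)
Codeword c = d · G (mod 2), d = 10011100010010011000000110:
  c[0] = d·G[:,0] = (10011100010010011000000110)·(11011010101101010101010101) mod 2 = 1+0+0+1+1+0+0+0+0+0+0+0+0+0+0+1+0+0+0+0+0+0+0+1+0+0 mod 2 = 1
  c[1] = d·G[:,1] = (10011100010010011000000110)·(10110110011011001100110011) mod 2 = 1+0+0+1+0+1+0+0+0+1+0+0+1+0+0+0+1+0+0+0+0+0+0+0+1+0 mod 2 = 1
  c[2] = d·G[:,2] = (10011100010010011000000110)·(10000000000000000000000000) mod 2 = 1+0+0+0+0+0+0+0+0+0+0+0+0+0+0+0+0+0+0+0+0+0+0+0+0+0 mod 2 = 1
  c[3] = d·G[:,3] = (10011100010010011000000110)·(01110001111000111100001111) mod 2 = 0+0+0+1+0+0+0+0+0+1+0+0+0+0+0+1+1+0+0+0+0+0+0+1+1+0 mod 2 = 0
  c[4] = d·G[:,4] = (10011100010010011000000110)·(01000000000000000000000000) mod 2 = 0+0+0+0+0+0+0+0+0+0+0+0+0+0+0+0+0+0+0+0+0+0+0+0+0+0 mod 2 = 0
  c[5] = d·G[:,5] = (10011100010010011000000110)·(00100000000000000000000000) mod 2 = 0+0+0+0+0+0+0+0+0+0+0+0+0+0+0+0+0+0+0+0+0+0+0+0+0+0 mod 2 = 0
  c[6] = d·G[:,6] = (10011100010010011000000110)·(00010000000000000000000000) mod 2 = 0+0+0+1+0+0+0+0+0+0+0+0+0+0+0+0+0+0+0+0+0+0+0+0+0+0 mod 2 = 1
  c[7] = d·G[:,7] = (10011100010010011000000110)·(00001111111000000011111111) mod 2 = 0+0+0+0+1+1+0+0+0+1+0+0+0+0+0+0+0+0+0+0+0+0+0+1+1+0 mod 2 = 1
  c[8] = d·G[:,8] = (10011100010010011000000110)·(00001000000000000000000000) mod 2 = 0+0+0+0+1+0+0+0+0+0+0+0+0+0+0+0+0+0+0+0+0+0+0+0+0+0 mod 2 = 1
  c[9] = d·G[:,9] = (10011100010010011000000110)·(00000100000000000000000000) mod 2 = 0+0+0+0+0+1+0+0+0+0+0+0+0+0+0+0+0+0+0+0+0+0+0+0+0+0 mod 2 = 1
  c[10] = d·G[:,10] = (10011100010010011000000110)·(00000010000000000000000000) mod 2 = 0+0+0+0+0+0+0+0+0+0+0+0+0+0+0+0+0+0+0+0+0+0+0+0+0+0 mod 2 = 0
  c[11] = d·G[:,11] = (10011100010010011000000110)·(00000001000000000000000000) mod 2 = 0+0+0+0+0+0+0+0+0+0+0+0+0+0+0+0+0+0+0+0+0+0+0+0+0+0 mod 2 = 0
  c[12] = d·G[:,12] = (10011100010010011000000110)·(00000000100000000000000000) mod 2 = 0+0+0+0+0+0+0+0+0+0+0+0+0+0+0+0+0+0+0+0+0+0+0+0+0+0 mod 2 = 0
  c[13] = d·G[:,13] = (10011100010010011000000110)·(00000000010000000000000000) mod 2 = 0+0+0+0+0+0+0+0+0+1+0+0+0+0+0+0+0+0+0+0+0+0+0+0+0+0 mod 2 = 1
  c[14] = d·G[:,14] = (10011100010010011000000110)·(00000000001000000000000000) mod 2 = 0+0+0+0+0+0+0+0+0+0+0+0+0+0+0+0+0+0+0+0+0+0+0+0+0+0 mod 2 = 0
  c[15] = d·G[:,15] = (10011100010010011000000110)·(00000000000111111111111111) mod 2 = 0+0+0+0+0+0+0+0+0+0+0+0+1+0+0+1+1+0+0+0+0+0+0+1+1+0 mod 2 = 1
  c[16] = d·G[:,16] = (10011100010010011000000110)·(00000000000100000000000000) mod 2 = 0+0+0+0+0+0+0+0+0+0+0+0+0+0+0+0+0+0+0+0+0+0+0+0+0+0 mod 2 = 0
  c[17] = d·G[:,17] = (10011100010010011000000110)·(00000000000010000000000000) mod 2 = 0+0+0+0+0+0+0+0+0+0+0+0+1+0+0+0+0+0+0+0+0+0+0+0+0+0 mod 2 = 1
  c[18] = d·G[:,18] = (10011100010010011000000110)·(00000000000001000000000000) mod 2 = 0+0+0+0+0+0+0+0+0+0+0+0+0+0+0+0+0+0+0+0+0+0+0+0+0+0 mod 2 = 0
  c[19] = d·G[:,19] = (10011100010010011000000110)·(00000000000000100000000000) mod 2 = 0+0+0+0+0+0+0+0+0+0+0+0+0+0+0+0+0+0+0+0+0+0+0+0+0+0 mod 2 = 0
  c[20] = d·G[:,20] = (10011100010010011000000110)·(00000000000000010000000000) mod 2 = 0+0+0+0+0+0+0+0+0+0+0+0+0+0+0+1+0+0+0+0+0+0+0+0+0+0 mod 2 = 1
  c[21] = d·G[:,21] = (10011100010010011000000110)·(00000000000000001000000000) mod 2 = 0+0+0+0+0+0+0+0+0+0+0+0+0+0+0+0+1+0+0+0+0+0+0+0+0+0 mod 2 = 1
  c[22] = d·G[:,22] = (10011100010010011000000110)·(00000000000000000100000000) mod 2 = 0+0+0+0+0+0+0+0+0+0+0+0+0+0+0+0+0+0+0+0+0+0+0+0+0+0 mod 2 = 0
  c[23] = d·G[:,23] = (10011100010010011000000110)·(00000000000000000010000000) mod 2 = 0+0+0+0+0+0+0+0+0+0+0+0+0+0+0+0+0+0+0+0+0+0+0+0+0+0 mod 2 = 0
  c[24] = d·G[:,24] = (10011100010010011000000110)·(00000000000000000001000000) mod 2 = 0+0+0+0+0+0+0+0+0+0+0+0+0+0+0+0+0+0+0+0+0+0+0+0+0+0 mod 2 = 0
  c[25] = d·G[:,25] = (10011100010010011000000110)·(00000000000000000000100000) mod 2 = 0+0+0+0+0+0+0+0+0+0+0+0+0+0+0+0+0+0+0+0+0+0+0+0+0+0 mod 2 = 0
  c[26] = d·G[:,26] = (10011100010010011000000110)·(00000000000000000000010000) mod 2 = 0+0+0+0+0+0+0+0+0+0+0+0+0+0+0+0+0+0+0+0+0+0+0+0+0+0 mod 2 = 0
  c[27] = d·G[:,27] = (10011100010010011000000110)·(00000000000000000000001000) mod 2 = 0+0+0+0+0+0+0+0+0+0+0+0+0+0+0+0+0+0+0+0+0+0+0+0+0+0 mod 2 = 0
  c[28] = d·G[:,28] = (10011100010010011000000110)·(00000000000000000000000100) mod 2 = 0+0+0+0+0+0+0+0+0+0+0+0+0+0+0+0+0+0+0+0+0+0+0+1+0+0 mod 2 = 1
  c[29] = d·G[:,29] = (10011100010010011000000110)·(00000000000000000000000010) mod 2 = 0+0+0+0+0+0+0+0+0+0+0+0+0+0+0+0+0+0+0+0+0+0+0+0+1+0 mod 2 = 1
  c[30] = d·G[:,30] = (10011100010010011000000110)·(00000000000000000000000001) mod 2 = 0+0+0+0+0+0+0+0+0+0+0+0+0+0+0+0+0+0+0+0+0+0+0+0+0+0 mod 2 = 0
Codeword = 1110001111000101010011000000110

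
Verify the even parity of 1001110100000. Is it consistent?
Sum of all bits: 1+0+0+1+1+1+0+1+0+0+0+0+0 = 5; 5 mod 2 = 1. Result is 1 → parity error detected.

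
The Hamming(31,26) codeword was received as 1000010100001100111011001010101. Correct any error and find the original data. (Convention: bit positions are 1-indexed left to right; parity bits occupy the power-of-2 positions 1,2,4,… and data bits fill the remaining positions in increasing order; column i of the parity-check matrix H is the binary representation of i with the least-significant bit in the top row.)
Syndrome s = H · r^T (mod 2), r = 1000010100001100111011001010101:
  s[0] = (1010101010101010101010101010101)·(1000010100001100111011001010101) mod 2 = 1+0+0+0+0+0+0+0+0+0+0+0+1+0+0+0+1+0+1+0+1+0+0+0+1+0+1+0+1+0+1 mod 2 = 1
  s[1] = (0110011001100110011001100110011)·(1000010100001100111011001010101) mod 2 = 0+0+0+0+0+1+0+0+0+0+0+0+0+1+0+0+0+1+1+0+0+1+0+0+0+0+1+0+0+0+1 mod 2 = 1
  s[2] = (0001111000011110000111100001111)·(1000010100001100111011001010101) mod 2 = 0+0+0+0+0+1+0+0+0+0+0+0+1+1+0+0+0+0+0+0+1+1+0+0+0+0+0+0+1+0+1 mod 2 = 1
  s[3] = (0000000111111110000000011111111)·(1000010100001100111011001010101) mod 2 = 0+0+0+0+0+0+0+1+0+0+0+0+1+1+0+0+0+0+0+0+0+0+0+0+1+0+1+0+1+0+1 mod 2 = 1
  s[4] = (0000000000000001111111111111111)·(1000010100001100111011001010101) mod 2 = 0+0+0+0+0+0+0+0+0+0+0+0+0+0+0+0+1+1+1+0+1+1+0+0+1+0+1+0+1+0+1 mod 2 = 1
Syndrome = 11111
Column 31 of H equals this syndrome → error at bit 31 (1-indexed).
Flip bit 31: 1000010100001100111011001010101 → 1000010100001100111011001010100
Extract data bits at positions {3,5,6,7,9,10,11,12,13,14,15,17,18,19,20,21,22,23,24,25,26,27,28,29,30,31}: 00100000110111011001010100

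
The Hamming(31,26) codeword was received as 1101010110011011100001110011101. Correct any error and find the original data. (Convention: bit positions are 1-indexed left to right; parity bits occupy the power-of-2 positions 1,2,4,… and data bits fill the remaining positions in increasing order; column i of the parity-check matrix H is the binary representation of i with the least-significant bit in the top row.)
Syndrome s = H · r^T (mod 2), r = 1101010110011011100001110011101:
  s[0] = (1010101010101010101010101010101)·(1101010110011011100001110011101) mod 2 = 1+0+0+0+0+0+0+0+1+0+0+0+1+0+1+0+1+0+0+0+0+0+1+0+0+0+1+0+1+0+1 mod 2 = 1
  s[1] = (0110011001100110011001100110011)·(1101010110011011100001110011101) mod 2 = 0+1+0+0+0+1+0+0+0+0+0+0+0+0+1+0+0+0+0+0+0+1+1+0+0+0+1+0+0+0+1 mod 2 = 1
  s[2] = (0001111000011110000111100001111)·(1101010110011011100001110011101) mod 2 = 0+0+0+1+0+1+0+0+0+0+0+1+1+0+1+0+0+0+0+0+0+1+1+0+0+0+0+1+1+0+1 mod 2 = 0
  s[3] = (0000000111111110000000011111111)·(1101010110011011100001110011101) mod 2 = 0+0+0+0+0+0+0+1+1+0+0+1+1+0+1+0+0+0+0+0+0+0+0+1+0+0+1+1+1+0+1 mod 2 = 0
  s[4] = (0000000000000001111111111111111)·(1101010110011011100001110011101) mod 2 = 0+0+0+0+0+0+0+0+0+0+0+0+0+0+0+1+1+0+0+0+0+1+1+1+0+0+1+1+1+0+1 mod 2 = 1
Syndrome = 11001
Column 19 of H equals this syndrome → error at bit 19 (1-indexed).
Flip bit 19: 1101010110011011100001110011101 → 1101010110011011101001110011101
Extract data bits at positions {3,5,6,7,9,10,11,12,13,14,15,17,18,19,20,21,22,23,24,25,26,27,28,29,30,31}: 00101001101101001110011101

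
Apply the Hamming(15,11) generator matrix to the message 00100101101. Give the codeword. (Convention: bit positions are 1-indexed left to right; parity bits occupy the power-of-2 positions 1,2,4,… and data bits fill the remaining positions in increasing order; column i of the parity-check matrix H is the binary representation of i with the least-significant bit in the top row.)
Codeword c = d · G (mod 2), d = 00100101101:
  c[0] = d·G[:,0] = (00100101101)·(11011010101) mod 2 = 0+0+0+0+0+0+0+0+1+0+1 mod 2 = 0
  c[1] = d·G[:,1] = (00100101101)·(10110110011) mod 2 = 0+0+1+0+0+1+0+0+0+0+1 mod 2 = 1
  c[2] = d·G[:,2] = (00100101101)·(10000000000) mod 2 = 0+0+0+0+0+0+0+0+0+0+0 mod 2 = 0
  c[3] = d·G[:,3] = (00100101101)·(01110001111) mod 2 = 0+0+1+0+0+0+0+1+1+0+1 mod 2 = 0
  c[4] = d·G[:,4] = (00100101101)·(01000000000) mod 2 = 0+0+0+0+0+0+0+0+0+0+0 mod 2 = 0
  c[5] = d·G[:,5] = (00100101101)·(00100000000) mod 2 = 0+0+1+0+0+0+0+0+0+0+0 mod 2 = 1
  c[6] = d·G[:,6] = (00100101101)·(00010000000) mod 2 = 0+0+0+0+0+0+0+0+0+0+0 mod 2 = 0
  c[7] = d·G[:,7] = (00100101101)·(00001111111) mod 2 = 0+0+0+0+0+1+0+1+1+0+1 mod 2 = 0
  c[8] = d·G[:,8] = (00100101101)·(00001000000) mod 2 = 0+0+0+0+0+0+0+0+0+0+0 mod 2 = 0
  c[9] = d·G[:,9] = (00100101101)·(00000100000) mod 2 = 0+0+0+0+0+1+0+0+0+0+0 mod 2 = 1
  c[10] = d·G[:,10] = (00100101101)·(00000010000) mod 2 = 0+0+0+0+0+0+0+0+0+0+0 mod 2 = 0
  c[11] = d·G[:,11] = (00100101101)·(00000001000) mod 2 = 0+0+0+0+0+0+0+1+0+0+0 mod 2 = 1
  c[12] = d·G[:,12] = (00100101101)·(00000000100) mod 2 = 0+0+0+0+0+0+0+0+1+0+0 mod 2 = 1
  c[13] = d·G[:,13] = (00100101101)·(00000000010) mod 2 = 0+0+0+0+0+0+0+0+0+0+0 mod 2 = 0
  c[14] = d·G[:,14] = (00100101101)·(00000000001) mod 2 = 0+0+0+0+0+0+0+0+0+0+1 mod 2 = 1
Codeword = 010001000101101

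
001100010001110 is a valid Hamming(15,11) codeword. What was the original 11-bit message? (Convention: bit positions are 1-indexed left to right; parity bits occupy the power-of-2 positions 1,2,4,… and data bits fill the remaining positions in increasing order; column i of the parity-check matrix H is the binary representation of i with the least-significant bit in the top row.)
Parity bits occupy power-of-2 positions; data bits are at positions {3,5,6,7,9,10,11,12,13,14,15} (1-indexed).
Extract: c[3]=1 c[5]=0 c[6]=0 c[7]=0 c[9]=0 c[10]=0 c[11]=0 c[12]=1 c[13]=1 c[14]=1 c[15]=0
Data = 10000001110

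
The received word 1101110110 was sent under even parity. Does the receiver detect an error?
Sum of received bits: 1+1+0+1+1+1+0+1+1+0 = 7; 7 mod 2 = 1. Result is 1 ≠ 0 → error detected.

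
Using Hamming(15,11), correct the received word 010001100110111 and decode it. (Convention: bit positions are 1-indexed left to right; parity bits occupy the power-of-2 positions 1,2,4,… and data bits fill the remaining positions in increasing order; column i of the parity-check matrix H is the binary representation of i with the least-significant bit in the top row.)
Syndrome s = H · r^T (mod 2), r = 010001100110111:
  s[0] = (101010101010101)·(010001100110111) mod 2 = 0+0+0+0+0+0+1+0+0+0+1+0+1+0+1 mod 2 = 0
  s[1] = (011001100110011)·(010001100110111) mod 2 = 0+1+0+0+0+1+1+0+0+1+1+0+0+1+1 mod 2 = 1
  s[2] = (000111100001111)·(010001100110111) mod 2 = 0+0+0+0+0+1+1+0+0+0+0+0+1+1+1 mod 2 = 1
  s[3] = (000000011111111)·(010001100110111) mod 2 = 0+0+0+0+0+0+0+0+0+1+1+0+1+1+1 mod 2 = 1
Syndrome = 0111
Column 14 of H equals this syndrome → error at bit 14 (1-indexed).
Flip bit 14: 010001100110111 → 010001100110101
Extract data bits at positions {3,5,6,7,9,10,11,12,13,14,15}: 00110110101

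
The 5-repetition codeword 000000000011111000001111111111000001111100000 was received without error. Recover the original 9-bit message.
Split into 5-bit blocks: 00000 00000 11111 00000 11111 11111 00000 11111 00000
Data = 001011010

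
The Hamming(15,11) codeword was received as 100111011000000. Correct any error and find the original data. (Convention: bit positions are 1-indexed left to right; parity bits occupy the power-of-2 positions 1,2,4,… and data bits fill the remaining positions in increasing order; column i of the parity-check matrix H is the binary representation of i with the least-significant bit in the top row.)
Syndrome s = H · r^T (mod 2), r = 100111011000000:
  s[0] = (101010101010101)·(100111011000000) mod 2 = 1+0+0+0+1+0+0+0+1+0+0+0+0+0+0 mod 2 = 1
  s[1] = (011001100110011)·(100111011000000) mod 2 = 0+0+0+0+0+1+0+0+0+0+0+0+0+0+0 mod 2 = 1
  s[2] = (000111100001111)·(100111011000000) mod 2 = 0+0+0+1+1+1+0+0+0+0+0+0+0+0+0 mod 2 = 1
  s[3] = (000000011111111)·(100111011000000) mod 2 = 0+0+0+0+0+0+0+1+1+0+0+0+0+0+0 mod 2 = 0
Syndrome = 1110
Column 7 of H equals this syndrome → error at bit 7 (1-indexed).
Flip bit 7: 100111011000000 → 100111111000000
Extract data bits at positions {3,5,6,7,9,10,11,12,13,14,15}: 01111000000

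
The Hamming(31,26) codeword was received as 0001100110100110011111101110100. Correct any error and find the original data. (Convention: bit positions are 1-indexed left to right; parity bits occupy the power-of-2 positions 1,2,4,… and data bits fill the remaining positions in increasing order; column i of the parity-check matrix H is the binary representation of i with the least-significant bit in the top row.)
Syndrome s = H · r^T (mod 2), r = 0001100110100110011111101110100:
  s[0] = (1010101010101010101010101010101)·(0001100110100110011111101110100) mod 2 = 0+0+0+0+1+0+0+0+1+0+1+0+0+0+1+0+0+0+1+0+1+0+1+0+1+0+1+0+1+0+0 mod 2 = 0
  s[1] = (0110011001100110011001100110011)·(0001100110100110011111101110100) mod 2 = 0+0+0+0+0+0+0+0+0+0+1+0+0+1+1+0+0+1+1+0+0+1+1+0+0+1+1+0+0+0+0 mod 2 = 1
  s[2] = (0001111000011110000111100001111)·(0001100110100110011111101110100) mod 2 = 0+0+0+1+1+0+0+0+0+0+0+0+0+1+1+0+0+0+0+1+1+1+1+0+0+0+0+0+1+0+0 mod 2 = 1
  s[3] = (0000000111111110000000011111111)·(0001100110100110011111101110100) mod 2 = 0+0+0+0+0+0+0+1+1+0+1+0+0+1+1+0+0+0+0+0+0+0+0+0+1+1+1+0+1+0+0 mod 2 = 1
  s[4] = (0000000000000001111111111111111)·(0001100110100110011111101110100) mod 2 = 0+0+0+0+0+0+0+0+0+0+0+0+0+0+0+0+0+1+1+1+1+1+1+0+1+1+1+0+1+0+0 mod 2 = 0
Syndrome = 01110
Column 14 of H equals this syndrome → error at bit 14 (1-indexed).
Flip bit 14: 0001100110100110011111101110100 → 0001100110100010011111101110100
Extract data bits at positions {3,5,6,7,9,10,11,12,13,14,15,17,18,19,20,21,22,23,24,25,26,27,28,29,30,31}: 01001010001011111101110100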